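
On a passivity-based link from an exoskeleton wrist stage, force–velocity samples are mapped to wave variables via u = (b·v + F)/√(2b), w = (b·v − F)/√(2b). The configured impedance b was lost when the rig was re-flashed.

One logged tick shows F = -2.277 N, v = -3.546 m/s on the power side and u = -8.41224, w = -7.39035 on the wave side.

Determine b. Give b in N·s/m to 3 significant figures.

u + w = -15.80259;  u + w = √(2b)·v, so √(2b) = -15.80259/(-3.546) = 4.45646.
b = (√(2b))²/2 = 19.85999/2 = 9.93000.
(Check via u − w = 2F/√(2b): u − w = -1.02189, 2F/√(2b) = -1.02189.)

b = 9.93 N·s/m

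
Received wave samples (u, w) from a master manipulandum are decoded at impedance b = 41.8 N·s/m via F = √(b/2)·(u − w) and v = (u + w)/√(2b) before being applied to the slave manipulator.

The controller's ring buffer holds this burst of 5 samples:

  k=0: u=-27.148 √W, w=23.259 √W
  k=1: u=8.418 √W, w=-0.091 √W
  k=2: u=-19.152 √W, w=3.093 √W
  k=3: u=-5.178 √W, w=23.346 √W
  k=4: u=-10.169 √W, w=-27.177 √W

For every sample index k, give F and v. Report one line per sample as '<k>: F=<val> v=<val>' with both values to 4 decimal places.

0: F=-230.4433 v=-0.4253
1: F=38.9002 v=0.9107
2: F=-101.6964 v=-1.7564
3: F=-130.4018 v=1.9870
4: F=77.7547 v=-4.0845

k=0: u−w=-50.4070, u+w=-3.8890; √(b/2)=4.5717, √(2b)=9.1433; F=4.5717×(-50.407)=-230.4433, v=-3.8890/9.1433=-0.4253
k=1: u−w=8.5090, u+w=8.3270; √(b/2)=4.5717, √(2b)=9.1433; F=4.5717×8.509=38.9002, v=8.3270/9.1433=0.9107
k=2: u−w=-22.2450, u+w=-16.0590; √(b/2)=4.5717, √(2b)=9.1433; F=4.5717×(-22.245)=-101.6964, v=-16.0590/9.1433=-1.7564
k=3: u−w=-28.5240, u+w=18.1680; √(b/2)=4.5717, √(2b)=9.1433; F=4.5717×(-28.524)=-130.4018, v=18.1680/9.1433=1.9870
k=4: u−w=17.0080, u+w=-37.3460; √(b/2)=4.5717, √(2b)=9.1433; F=4.5717×17.008=77.7547, v=-37.3460/9.1433=-4.0845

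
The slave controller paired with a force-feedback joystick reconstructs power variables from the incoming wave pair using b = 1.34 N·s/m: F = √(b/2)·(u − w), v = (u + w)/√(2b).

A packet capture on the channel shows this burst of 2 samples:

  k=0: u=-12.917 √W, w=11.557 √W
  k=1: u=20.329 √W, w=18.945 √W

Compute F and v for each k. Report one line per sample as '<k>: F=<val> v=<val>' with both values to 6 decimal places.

0: F=-20.032832 v=-0.830752
1: F=1.132853 v=23.990414

k=0: u−w=-24.474000, u+w=-1.360000; √(b/2)=0.818535, √(2b)=1.637071; F=0.818535×(-24.474)=-20.032832, v=-1.360000/1.637071=-0.830752
k=1: u−w=1.384000, u+w=39.274000; √(b/2)=0.818535, √(2b)=1.637071; F=0.818535×1.384=1.132853, v=39.274000/1.637071=23.990414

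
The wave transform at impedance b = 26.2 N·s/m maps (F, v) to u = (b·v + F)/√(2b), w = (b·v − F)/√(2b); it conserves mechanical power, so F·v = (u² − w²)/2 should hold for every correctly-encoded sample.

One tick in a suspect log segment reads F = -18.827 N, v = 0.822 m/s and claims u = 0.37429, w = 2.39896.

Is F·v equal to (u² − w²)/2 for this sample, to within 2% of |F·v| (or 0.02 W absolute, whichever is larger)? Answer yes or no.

F·v = (-18.827)×0.822 = -15.47579 W.
(u² − w²)/2 = (0.14009 − 5.75501)/2 = -2.80746 W.
|Δ| = 12.66834;  2% of max(1, |F·v|) = 0.30952.

no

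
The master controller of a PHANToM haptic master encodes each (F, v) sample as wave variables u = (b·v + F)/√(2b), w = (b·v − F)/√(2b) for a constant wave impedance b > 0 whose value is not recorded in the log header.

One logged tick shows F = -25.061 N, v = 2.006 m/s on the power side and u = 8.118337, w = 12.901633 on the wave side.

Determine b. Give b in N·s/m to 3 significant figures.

u + w = 21.019970;  u + w = √(2b)·v, so √(2b) = 21.019970/2.006 = 10.478549.
b = (√(2b))²/2 = 109.799997/2 = 54.899998.
(Check via u − w = 2F/√(2b): u − w = -4.783296, 2F/√(2b) = -4.783296.)

b = 54.9 N·s/m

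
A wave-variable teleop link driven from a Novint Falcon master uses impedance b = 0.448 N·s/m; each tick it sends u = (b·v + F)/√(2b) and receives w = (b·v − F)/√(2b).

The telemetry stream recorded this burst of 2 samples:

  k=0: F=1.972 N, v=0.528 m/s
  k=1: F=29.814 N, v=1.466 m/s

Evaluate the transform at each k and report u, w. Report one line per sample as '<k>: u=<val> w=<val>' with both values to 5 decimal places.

0: u=2.33320 w=-1.83341
1: u=32.19062 w=-30.80295

k=0: b·v=0.448×0.528=0.23654; √(2b)=0.94657; u=(0.23654+1.972)/0.94657=2.33320, w=(0.23654−1.972)/0.94657=-1.83341
k=1: b·v=0.448×1.466=0.65677; √(2b)=0.94657; u=(0.65677+29.814)/0.94657=32.19062, w=(0.65677−29.814)/0.94657=-30.80295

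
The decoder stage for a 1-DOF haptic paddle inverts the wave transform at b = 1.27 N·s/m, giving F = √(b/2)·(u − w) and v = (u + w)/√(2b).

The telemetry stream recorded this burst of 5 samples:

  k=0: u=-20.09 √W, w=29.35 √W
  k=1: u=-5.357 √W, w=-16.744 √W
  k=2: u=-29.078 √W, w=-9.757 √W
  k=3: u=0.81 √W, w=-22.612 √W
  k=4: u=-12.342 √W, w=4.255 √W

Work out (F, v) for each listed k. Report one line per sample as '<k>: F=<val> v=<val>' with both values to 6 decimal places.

k=0: u−w=-49.440000, u+w=9.260000; √(b/2)=0.796869, √(2b)=1.593738; F=0.796869×(-49.44)=-39.397197, v=9.260000/1.593738=5.810241
k=1: u−w=11.387000, u+w=-22.101000; √(b/2)=0.796869, √(2b)=1.593738; F=0.796869×11.387=9.073946, v=-22.101000/1.593738=-13.867401
k=2: u−w=-19.321000, u+w=-38.835000; √(b/2)=0.796869, √(2b)=1.593738; F=0.796869×(-19.321)=-15.396303, v=-38.835000/1.593738=-24.367246
k=3: u−w=23.422000, u+w=-21.802000; √(b/2)=0.796869, √(2b)=1.593738; F=0.796869×23.422=18.664263, v=-21.802000/1.593738=-13.679791
k=4: u−w=-16.597000, u+w=-8.087000; √(b/2)=0.796869, √(2b)=1.593738; F=0.796869×(-16.597)=-13.225633, v=-8.087000/1.593738=-5.074235

0: F=-39.397197 v=5.810241
1: F=9.073946 v=-13.867401
2: F=-15.396303 v=-24.367246
3: F=18.664263 v=-13.679791
4: F=-13.225633 v=-5.074235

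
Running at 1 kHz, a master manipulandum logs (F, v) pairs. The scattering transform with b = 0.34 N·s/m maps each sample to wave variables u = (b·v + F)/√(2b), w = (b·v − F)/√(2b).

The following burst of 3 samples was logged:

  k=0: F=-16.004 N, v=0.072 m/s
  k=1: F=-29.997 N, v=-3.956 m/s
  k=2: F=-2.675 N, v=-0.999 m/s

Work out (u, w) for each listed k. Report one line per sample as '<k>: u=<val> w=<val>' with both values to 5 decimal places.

0: u=-19.37801 w=19.43739
1: u=-38.00781 w=34.74561
2: u=-3.65581 w=2.83202

k=0: b·v=0.34×0.072=0.02448; √(2b)=0.82462; u=(0.02448+(-16.004))/0.82462=-19.37801, w=(0.02448−(-16.004))/0.82462=19.43739
k=1: b·v=0.34×(-3.956)=-1.34504; √(2b)=0.82462; u=(-1.34504+(-29.997))/0.82462=-38.00781, w=(-1.34504−(-29.997))/0.82462=34.74561
k=2: b·v=0.34×(-0.999)=-0.33966; √(2b)=0.82462; u=(-0.33966+(-2.675))/0.82462=-3.65581, w=(-0.33966−(-2.675))/0.82462=2.83202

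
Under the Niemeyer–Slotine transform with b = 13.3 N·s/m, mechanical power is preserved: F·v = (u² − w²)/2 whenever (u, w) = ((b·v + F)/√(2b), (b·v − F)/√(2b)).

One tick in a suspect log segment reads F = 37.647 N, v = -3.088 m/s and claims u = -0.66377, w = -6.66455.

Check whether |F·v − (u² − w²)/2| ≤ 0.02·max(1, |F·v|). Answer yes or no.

F·v = 37.647×(-3.088) = -116.2539 W.
(u² − w²)/2 = (0.4406 − 44.4162)/2 = -21.9878 W.
|Δ| = 94.2661;  2% of max(1, |F·v|) = 2.3251.

no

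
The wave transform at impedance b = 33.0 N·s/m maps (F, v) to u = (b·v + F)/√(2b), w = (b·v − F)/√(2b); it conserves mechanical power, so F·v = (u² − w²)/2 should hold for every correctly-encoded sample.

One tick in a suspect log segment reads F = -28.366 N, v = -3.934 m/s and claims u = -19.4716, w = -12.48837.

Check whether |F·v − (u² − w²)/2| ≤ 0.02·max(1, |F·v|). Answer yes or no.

F·v = (-28.366)×(-3.934) = 111.5918 W.
(u² − w²)/2 = (379.1432 − 155.9594)/2 = 111.5919 W.
|Δ| = 0.0001;  2% of max(1, |F·v|) = 2.2318.

yes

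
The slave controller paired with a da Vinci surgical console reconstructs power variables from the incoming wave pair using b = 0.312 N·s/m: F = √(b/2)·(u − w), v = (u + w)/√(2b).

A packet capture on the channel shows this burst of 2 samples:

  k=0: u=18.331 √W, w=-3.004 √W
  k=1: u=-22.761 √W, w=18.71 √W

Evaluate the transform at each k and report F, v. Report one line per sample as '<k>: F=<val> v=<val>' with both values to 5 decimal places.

k=0: u−w=21.33500, u+w=15.32700; √(b/2)=0.39497, √(2b)=0.78994; F=0.39497×21.335=8.42665, v=15.32700/0.78994=19.40282
k=1: u−w=-41.47100, u+w=-4.05100; √(b/2)=0.39497, √(2b)=0.78994; F=0.39497×(-41.471)=-16.37973, v=-4.05100/0.78994=-5.12826

0: F=8.42665 v=19.40282
1: F=-16.37973 v=-5.12826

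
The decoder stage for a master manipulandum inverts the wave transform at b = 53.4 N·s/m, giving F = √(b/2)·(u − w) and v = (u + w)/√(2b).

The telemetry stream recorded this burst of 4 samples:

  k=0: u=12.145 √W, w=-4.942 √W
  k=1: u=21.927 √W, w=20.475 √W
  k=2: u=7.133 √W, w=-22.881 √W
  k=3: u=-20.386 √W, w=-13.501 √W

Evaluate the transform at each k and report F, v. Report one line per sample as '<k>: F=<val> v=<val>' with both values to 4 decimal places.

k=0: u−w=17.0870, u+w=7.2030; √(b/2)=5.1672, √(2b)=10.3344; F=5.1672×17.087=88.2920, v=7.2030/10.3344=0.6970
k=1: u−w=1.4520, u+w=42.4020; √(b/2)=5.1672, √(2b)=10.3344; F=5.1672×1.452=7.5028, v=42.4020/10.3344=4.1030
k=2: u−w=30.0140, u+w=-15.7480; √(b/2)=5.1672, √(2b)=10.3344; F=5.1672×30.014=155.0885, v=-15.7480/10.3344=-1.5238
k=3: u−w=-6.8850, u+w=-33.8870; √(b/2)=5.1672, √(2b)=10.3344; F=5.1672×(-6.885)=-35.5762, v=-33.8870/10.3344=-3.2790

0: F=88.2920 v=0.6970
1: F=7.5028 v=4.1030
2: F=155.0885 v=-1.5238
3: F=-35.5762 v=-3.2790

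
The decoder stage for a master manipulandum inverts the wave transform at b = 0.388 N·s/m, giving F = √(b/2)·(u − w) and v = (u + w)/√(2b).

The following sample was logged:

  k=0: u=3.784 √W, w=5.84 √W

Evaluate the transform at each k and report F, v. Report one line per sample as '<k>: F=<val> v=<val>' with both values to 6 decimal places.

0: F=-0.905574 v=10.925083

k=0: u−w=-2.056000, u+w=9.624000; √(b/2)=0.440454, √(2b)=0.880909; F=0.440454×(-2.056)=-0.905574, v=9.624000/0.880909=10.925083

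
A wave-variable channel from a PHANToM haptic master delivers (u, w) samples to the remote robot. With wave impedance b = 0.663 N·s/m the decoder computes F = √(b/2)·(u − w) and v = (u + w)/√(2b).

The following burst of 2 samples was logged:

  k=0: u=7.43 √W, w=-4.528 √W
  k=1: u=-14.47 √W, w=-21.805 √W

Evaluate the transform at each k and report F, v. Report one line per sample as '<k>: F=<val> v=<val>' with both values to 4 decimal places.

0: F=6.8849 v=2.5201
1: F=4.2232 v=-31.5018

k=0: u−w=11.9580, u+w=2.9020; √(b/2)=0.5758, √(2b)=1.1515; F=0.5758×11.958=6.8849, v=2.9020/1.1515=2.5201
k=1: u−w=7.3350, u+w=-36.2750; √(b/2)=0.5758, √(2b)=1.1515; F=0.5758×7.335=4.2232, v=-36.2750/1.1515=-31.5018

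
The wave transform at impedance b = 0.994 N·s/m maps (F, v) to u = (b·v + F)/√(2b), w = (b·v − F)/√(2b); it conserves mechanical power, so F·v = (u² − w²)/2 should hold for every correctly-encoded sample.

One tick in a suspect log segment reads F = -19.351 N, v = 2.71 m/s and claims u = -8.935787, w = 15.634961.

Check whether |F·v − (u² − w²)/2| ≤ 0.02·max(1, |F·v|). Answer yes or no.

F·v = (-19.351)×2.71 = -52.441210 W.
(u² − w²)/2 = (79.848289 − 244.452005)/2 = -82.301858 W.
|Δ| = 29.860648;  2% of max(1, |F·v|) = 1.048824.

no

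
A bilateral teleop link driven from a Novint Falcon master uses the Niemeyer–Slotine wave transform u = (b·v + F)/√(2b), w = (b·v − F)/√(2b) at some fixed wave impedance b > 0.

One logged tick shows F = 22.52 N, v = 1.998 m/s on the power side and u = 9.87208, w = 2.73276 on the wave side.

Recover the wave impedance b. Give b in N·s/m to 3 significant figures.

b = 19.9 N·s/m

u + w = 12.6048;  u + w = √(2b)·v, so √(2b) = 12.6048/1.998 = 6.3087.
b = (√(2b))²/2 = 39.8001/2 = 19.9000.
(Check via u − w = 2F/√(2b): u − w = 7.1393, 2F/√(2b) = 7.1393.)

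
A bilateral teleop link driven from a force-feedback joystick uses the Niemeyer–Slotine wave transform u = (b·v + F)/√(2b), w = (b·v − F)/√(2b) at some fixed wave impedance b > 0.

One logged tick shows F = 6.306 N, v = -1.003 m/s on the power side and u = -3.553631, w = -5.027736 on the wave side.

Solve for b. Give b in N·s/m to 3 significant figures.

b = 36.6 N·s/m

u + w = -8.581367;  u + w = √(2b)·v, so √(2b) = -8.581367/(-1.003) = 8.555700.
b = (√(2b))²/2 = 73.200001/2 = 36.600000.
(Check via u − w = 2F/√(2b): u − w = 1.474105, 2F/√(2b) = 1.474105.)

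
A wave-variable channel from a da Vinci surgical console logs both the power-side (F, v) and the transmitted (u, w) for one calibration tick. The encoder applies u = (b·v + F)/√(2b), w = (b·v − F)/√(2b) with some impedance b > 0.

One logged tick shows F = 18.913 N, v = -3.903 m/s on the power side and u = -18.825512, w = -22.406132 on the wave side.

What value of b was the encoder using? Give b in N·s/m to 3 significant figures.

u + w = -41.231644;  u + w = √(2b)·v, so √(2b) = -41.231644/(-3.903) = 10.564090.
b = (√(2b))²/2 = 111.600001/2 = 55.800001.
(Check via u − w = 2F/√(2b): u − w = 3.580620, 2F/√(2b) = 3.580621.)

b = 55.8 N·s/m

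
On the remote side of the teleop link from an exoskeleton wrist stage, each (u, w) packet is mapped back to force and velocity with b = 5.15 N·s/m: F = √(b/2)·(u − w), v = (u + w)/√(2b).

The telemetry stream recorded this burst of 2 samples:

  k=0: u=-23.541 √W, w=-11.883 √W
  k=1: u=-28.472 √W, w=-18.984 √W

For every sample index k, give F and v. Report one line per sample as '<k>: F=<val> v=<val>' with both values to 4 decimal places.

k=0: u−w=-11.6580, u+w=-35.4240; √(b/2)=1.6047, √(2b)=3.2094; F=1.6047×(-11.658)=-18.7074, v=-35.4240/3.2094=-11.0377
k=1: u−w=-9.4880, u+w=-47.4560; √(b/2)=1.6047, √(2b)=3.2094; F=1.6047×(-9.488)=-15.2252, v=-47.4560/3.2094=-14.7867

0: F=-18.7074 v=-11.0377
1: F=-15.2252 v=-14.7867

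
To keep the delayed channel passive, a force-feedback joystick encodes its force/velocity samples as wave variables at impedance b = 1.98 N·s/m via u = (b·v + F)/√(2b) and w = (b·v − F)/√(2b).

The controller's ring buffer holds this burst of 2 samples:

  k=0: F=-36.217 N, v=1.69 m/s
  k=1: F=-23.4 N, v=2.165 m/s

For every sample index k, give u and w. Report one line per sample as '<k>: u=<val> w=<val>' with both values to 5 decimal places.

0: u=-16.51820 w=19.88126
1: u=-9.60479 w=13.91309

k=0: b·v=1.98×1.69=3.34620; √(2b)=1.98997; u=(3.34620+(-36.217))/1.98997=-16.51820, w=(3.34620−(-36.217))/1.98997=19.88126
k=1: b·v=1.98×2.165=4.28670; √(2b)=1.98997; u=(4.28670+(-23.4))/1.98997=-9.60479, w=(4.28670−(-23.4))/1.98997=13.91309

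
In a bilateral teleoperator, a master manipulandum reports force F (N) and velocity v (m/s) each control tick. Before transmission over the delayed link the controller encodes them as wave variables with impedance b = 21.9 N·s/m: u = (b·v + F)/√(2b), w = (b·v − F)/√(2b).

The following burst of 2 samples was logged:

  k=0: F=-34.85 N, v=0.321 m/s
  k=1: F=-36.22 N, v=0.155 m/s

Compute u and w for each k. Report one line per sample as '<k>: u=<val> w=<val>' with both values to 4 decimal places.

k=0: b·v=21.9×0.321=7.0299; √(2b)=6.6182; u=(7.0299+(-34.85))/6.6182=-4.2036, w=(7.0299−(-34.85))/6.6182=6.3280
k=1: b·v=21.9×0.155=3.3945; √(2b)=6.6182; u=(3.3945+(-36.22))/6.6182=-4.9599, w=(3.3945−(-36.22))/6.6182=5.9857

0: u=-4.2036 w=6.3280
1: u=-4.9599 w=5.9857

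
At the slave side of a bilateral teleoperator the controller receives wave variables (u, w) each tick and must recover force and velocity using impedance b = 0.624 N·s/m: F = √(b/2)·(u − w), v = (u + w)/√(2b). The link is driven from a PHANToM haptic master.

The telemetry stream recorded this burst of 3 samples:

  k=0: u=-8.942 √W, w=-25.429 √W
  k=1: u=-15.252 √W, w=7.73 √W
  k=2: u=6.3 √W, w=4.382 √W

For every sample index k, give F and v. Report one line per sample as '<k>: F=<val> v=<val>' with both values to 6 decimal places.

0: F=9.209137 v=-30.766980
1: F=-12.837047 v=-6.733270
2: F=1.071336 v=9.561924

k=0: u−w=16.487000, u+w=-34.371000; √(b/2)=0.558570, √(2b)=1.117139; F=0.558570×16.487=9.209137, v=-34.371000/1.117139=-30.766980
k=1: u−w=-22.982000, u+w=-7.522000; √(b/2)=0.558570, √(2b)=1.117139; F=0.558570×(-22.982)=-12.837047, v=-7.522000/1.117139=-6.733270
k=2: u−w=1.918000, u+w=10.682000; √(b/2)=0.558570, √(2b)=1.117139; F=0.558570×1.918=1.071336, v=10.682000/1.117139=9.561924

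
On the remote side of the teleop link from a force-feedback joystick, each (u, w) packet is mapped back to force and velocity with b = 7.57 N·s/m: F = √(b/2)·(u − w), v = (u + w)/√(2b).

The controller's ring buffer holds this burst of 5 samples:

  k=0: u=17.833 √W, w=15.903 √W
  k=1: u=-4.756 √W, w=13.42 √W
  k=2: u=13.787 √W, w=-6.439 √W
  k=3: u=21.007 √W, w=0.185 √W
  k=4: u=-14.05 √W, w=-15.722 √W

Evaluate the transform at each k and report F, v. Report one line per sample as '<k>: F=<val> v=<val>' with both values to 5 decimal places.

0: F=3.75483 v=8.67023
1: F=-35.36155 v=2.22667
2: F=39.34984 v=1.88845
3: F=40.50936 v=5.44639
4: F=3.25289 v=-7.65147

k=0: u−w=1.93000, u+w=33.73600; √(b/2)=1.94551, √(2b)=3.89102; F=1.94551×1.93=3.75483, v=33.73600/3.89102=8.67023
k=1: u−w=-18.17600, u+w=8.66400; √(b/2)=1.94551, √(2b)=3.89102; F=1.94551×(-18.176)=-35.36155, v=8.66400/3.89102=2.22667
k=2: u−w=20.22600, u+w=7.34800; √(b/2)=1.94551, √(2b)=3.89102; F=1.94551×20.226=39.34984, v=7.34800/3.89102=1.88845
k=3: u−w=20.82200, u+w=21.19200; √(b/2)=1.94551, √(2b)=3.89102; F=1.94551×20.822=40.50936, v=21.19200/3.89102=5.44639
k=4: u−w=1.67200, u+w=-29.77200; √(b/2)=1.94551, √(2b)=3.89102; F=1.94551×1.672=3.25289, v=-29.77200/3.89102=-7.65147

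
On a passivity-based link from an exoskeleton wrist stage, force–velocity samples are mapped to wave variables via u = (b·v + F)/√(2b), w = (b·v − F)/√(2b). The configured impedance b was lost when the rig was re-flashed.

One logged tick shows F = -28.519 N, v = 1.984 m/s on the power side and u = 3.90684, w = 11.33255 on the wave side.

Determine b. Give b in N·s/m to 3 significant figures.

b = 29.5 N·s/m

u + w = 15.23939;  u + w = √(2b)·v, so √(2b) = 15.23939/1.984 = 7.68114.
b = (√(2b))²/2 = 58.99998/2 = 29.49999.
(Check via u − w = 2F/√(2b): u − w = -7.42571, 2F/√(2b) = -7.42572.)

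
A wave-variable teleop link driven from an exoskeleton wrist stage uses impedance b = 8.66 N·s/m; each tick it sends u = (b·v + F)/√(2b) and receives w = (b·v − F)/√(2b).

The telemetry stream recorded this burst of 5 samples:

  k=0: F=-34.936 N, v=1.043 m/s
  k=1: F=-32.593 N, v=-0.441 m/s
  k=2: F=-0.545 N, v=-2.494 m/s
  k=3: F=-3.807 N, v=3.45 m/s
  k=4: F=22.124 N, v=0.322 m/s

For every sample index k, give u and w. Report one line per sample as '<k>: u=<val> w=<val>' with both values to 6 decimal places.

k=0: b·v=8.66×1.043=9.032380; √(2b)=4.161730; u=(9.032380+(-34.936))/4.161730=-6.224243, w=(9.032380−(-34.936))/4.161730=10.564927
k=1: b·v=8.66×(-0.441)=-3.819060; √(2b)=4.161730; u=(-3.819060+(-32.593))/4.161730=-8.749260, w=(-3.819060−(-32.593))/4.161730=6.913937
k=2: b·v=8.66×(-2.494)=-21.598040; √(2b)=4.161730; u=(-21.598040+(-0.545))/4.161730=-5.320633, w=(-21.598040−(-0.545))/4.161730=-5.058723
k=3: b·v=8.66×3.45=29.877000; √(2b)=4.161730; u=(29.877000+(-3.807))/4.161730=6.264221, w=(29.877000−(-3.807))/4.161730=8.093749
k=4: b·v=8.66×0.322=2.788520; √(2b)=4.161730; u=(2.788520+22.124)/4.161730=5.986097, w=(2.788520−22.124)/4.161730=-4.646019

0: u=-6.224243 w=10.564927
1: u=-8.749260 w=6.913937
2: u=-5.320633 w=-5.058723
3: u=6.264221 w=8.093749
4: u=5.986097 w=-4.646019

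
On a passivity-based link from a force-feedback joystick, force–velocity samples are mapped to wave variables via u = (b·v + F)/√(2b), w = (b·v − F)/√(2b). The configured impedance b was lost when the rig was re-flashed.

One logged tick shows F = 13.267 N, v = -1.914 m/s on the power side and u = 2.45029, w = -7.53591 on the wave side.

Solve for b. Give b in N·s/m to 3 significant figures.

b = 3.53 N·s/m

u + w = -5.0856;  u + w = √(2b)·v, so √(2b) = -5.0856/(-1.914) = 2.6571.
b = (√(2b))²/2 = 7.0600/2 = 3.5300.
(Check via u − w = 2F/√(2b): u − w = 9.9862, 2F/√(2b) = 9.9862.)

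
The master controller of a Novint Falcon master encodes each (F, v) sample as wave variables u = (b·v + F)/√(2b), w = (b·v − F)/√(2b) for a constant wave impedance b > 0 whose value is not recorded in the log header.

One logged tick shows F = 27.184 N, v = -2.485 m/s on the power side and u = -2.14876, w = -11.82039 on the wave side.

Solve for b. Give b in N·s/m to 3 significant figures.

b = 15.8 N·s/m

u + w = -13.96915;  u + w = √(2b)·v, so √(2b) = -13.96915/(-2.485) = 5.62139.
b = (√(2b))²/2 = 31.60001/2 = 15.80000.
(Check via u − w = 2F/√(2b): u − w = 9.67163, 2F/√(2b) = 9.67163.)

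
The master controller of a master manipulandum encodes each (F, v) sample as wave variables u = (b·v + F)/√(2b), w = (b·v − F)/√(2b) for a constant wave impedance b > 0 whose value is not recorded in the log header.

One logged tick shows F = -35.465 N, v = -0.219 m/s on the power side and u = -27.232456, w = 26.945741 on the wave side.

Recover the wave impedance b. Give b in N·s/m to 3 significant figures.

b = 0.857 N·s/m

u + w = -0.286715;  u + w = √(2b)·v, so √(2b) = -0.286715/(-0.219) = 1.309201.
b = (√(2b))²/2 = 1.714007/2 = 0.857004.
(Check via u − w = 2F/√(2b): u − w = -54.178197, 2F/√(2b) = -54.178086.)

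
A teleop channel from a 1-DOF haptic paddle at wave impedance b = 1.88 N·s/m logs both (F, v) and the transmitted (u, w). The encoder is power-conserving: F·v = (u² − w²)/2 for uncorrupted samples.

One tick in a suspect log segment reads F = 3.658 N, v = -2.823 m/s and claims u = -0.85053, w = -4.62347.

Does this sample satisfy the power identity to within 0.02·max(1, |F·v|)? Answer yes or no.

F·v = 3.658×(-2.823) = -10.32653 W.
(u² − w²)/2 = (0.72340 − 21.37647)/2 = -10.32654 W.
|Δ| = 0.00000;  2% of max(1, |F·v|) = 0.20653.

yes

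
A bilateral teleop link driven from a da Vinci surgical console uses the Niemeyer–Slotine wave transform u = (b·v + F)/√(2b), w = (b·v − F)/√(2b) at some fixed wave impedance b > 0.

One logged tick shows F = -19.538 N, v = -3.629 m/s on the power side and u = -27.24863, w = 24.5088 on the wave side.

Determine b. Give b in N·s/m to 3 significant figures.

b = 0.285 N·s/m

u + w = -2.73983;  u + w = √(2b)·v, so √(2b) = -2.73983/(-3.629) = 0.75498.
b = (√(2b))²/2 = 0.57000/2 = 0.28500.
(Check via u − w = 2F/√(2b): u − w = -51.75743, 2F/√(2b) = -51.75752.)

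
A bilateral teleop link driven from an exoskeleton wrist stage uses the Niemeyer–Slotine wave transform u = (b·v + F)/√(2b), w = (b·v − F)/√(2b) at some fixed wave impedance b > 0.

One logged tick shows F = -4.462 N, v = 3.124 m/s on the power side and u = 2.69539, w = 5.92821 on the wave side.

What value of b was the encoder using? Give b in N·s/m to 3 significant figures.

u + w = 8.6236;  u + w = √(2b)·v, so √(2b) = 8.6236/3.124 = 2.7604.
b = (√(2b))²/2 = 7.6200/2 = 3.8100.
(Check via u − w = 2F/√(2b): u − w = -3.2328, 2F/√(2b) = -3.2328.)

b = 3.81 N·s/m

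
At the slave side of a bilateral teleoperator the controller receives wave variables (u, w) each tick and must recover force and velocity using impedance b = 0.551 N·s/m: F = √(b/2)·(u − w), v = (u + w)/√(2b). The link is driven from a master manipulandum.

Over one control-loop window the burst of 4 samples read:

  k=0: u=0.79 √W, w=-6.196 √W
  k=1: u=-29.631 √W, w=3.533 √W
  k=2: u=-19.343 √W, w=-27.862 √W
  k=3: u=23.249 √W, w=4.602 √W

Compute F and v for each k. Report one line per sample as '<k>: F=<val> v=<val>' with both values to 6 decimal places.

0: F=3.666818 v=-5.149739
1: F=-17.407151 v=-24.860876
2: F=4.471461 v=-44.967341
3: F=9.787455 v=26.530779

k=0: u−w=6.986000, u+w=-5.406000; √(b/2)=0.524881, √(2b)=1.049762; F=0.524881×6.986=3.666818, v=-5.406000/1.049762=-5.149739
k=1: u−w=-33.164000, u+w=-26.098000; √(b/2)=0.524881, √(2b)=1.049762; F=0.524881×(-33.164)=-17.407151, v=-26.098000/1.049762=-24.860876
k=2: u−w=8.519000, u+w=-47.205000; √(b/2)=0.524881, √(2b)=1.049762; F=0.524881×8.519=4.471461, v=-47.205000/1.049762=-44.967341
k=3: u−w=18.647000, u+w=27.851000; √(b/2)=0.524881, √(2b)=1.049762; F=0.524881×18.647=9.787455, v=27.851000/1.049762=26.530779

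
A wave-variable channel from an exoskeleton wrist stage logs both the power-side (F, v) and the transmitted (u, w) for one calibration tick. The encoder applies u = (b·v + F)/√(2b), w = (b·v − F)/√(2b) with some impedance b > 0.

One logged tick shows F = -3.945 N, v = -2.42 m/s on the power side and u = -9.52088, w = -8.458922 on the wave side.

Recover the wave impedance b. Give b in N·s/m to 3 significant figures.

u + w = -17.979802;  u + w = √(2b)·v, so √(2b) = -17.979802/(-2.42) = 7.429670.
b = (√(2b))²/2 = 55.200000/2 = 27.600000.
(Check via u − w = 2F/√(2b): u − w = -1.061958, 2F/√(2b) = -1.061958.)

b = 27.6 N·s/m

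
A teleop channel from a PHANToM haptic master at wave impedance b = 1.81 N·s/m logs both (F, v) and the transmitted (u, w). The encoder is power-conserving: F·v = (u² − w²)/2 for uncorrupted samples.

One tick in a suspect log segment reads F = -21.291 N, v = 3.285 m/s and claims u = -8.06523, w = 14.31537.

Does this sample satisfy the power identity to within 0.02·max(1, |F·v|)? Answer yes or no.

F·v = (-21.291)×3.285 = -69.9409 W.
(u² − w²)/2 = (65.0479 − 204.9298)/2 = -69.9409 W.
|Δ| = 0.0000;  2% of max(1, |F·v|) = 1.3988.

yes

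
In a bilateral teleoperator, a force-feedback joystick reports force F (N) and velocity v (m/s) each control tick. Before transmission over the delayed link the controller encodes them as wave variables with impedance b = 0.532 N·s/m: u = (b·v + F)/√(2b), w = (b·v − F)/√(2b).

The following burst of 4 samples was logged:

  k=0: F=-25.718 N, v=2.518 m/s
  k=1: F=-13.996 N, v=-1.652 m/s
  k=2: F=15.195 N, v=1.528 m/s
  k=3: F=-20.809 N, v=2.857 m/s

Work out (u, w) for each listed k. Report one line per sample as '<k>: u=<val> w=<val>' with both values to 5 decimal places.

k=0: b·v=0.532×2.518=1.33958; √(2b)=1.03150; u=(1.33958+(-25.718))/1.03150=-23.63387, w=(1.33958−(-25.718))/1.03150=26.23119
k=1: b·v=0.532×(-1.652)=-0.87886; √(2b)=1.03150; u=(-0.87886+(-13.996))/1.03150=-14.42056, w=(-0.87886−(-13.996))/1.03150=12.71652
k=2: b·v=0.532×1.528=0.81290; √(2b)=1.03150; u=(0.81290+15.195)/1.03150=15.51899, w=(0.81290−15.195)/1.03150=-13.94285
k=3: b·v=0.532×2.857=1.51992; √(2b)=1.03150; u=(1.51992+(-20.809))/1.03150=-18.69996, w=(1.51992−(-20.809))/1.03150=21.64696

0: u=-23.63387 w=26.23119
1: u=-14.42056 w=12.71652
2: u=15.51899 w=-13.94285
3: u=-18.69996 w=21.64696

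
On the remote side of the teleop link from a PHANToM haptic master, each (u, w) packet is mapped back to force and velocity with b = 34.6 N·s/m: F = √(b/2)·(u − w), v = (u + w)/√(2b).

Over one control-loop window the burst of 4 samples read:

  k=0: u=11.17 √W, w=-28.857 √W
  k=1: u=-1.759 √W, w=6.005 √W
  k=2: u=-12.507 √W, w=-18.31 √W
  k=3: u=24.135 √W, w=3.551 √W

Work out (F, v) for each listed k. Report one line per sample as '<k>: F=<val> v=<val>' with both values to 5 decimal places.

0: F=166.48538 v=-2.12619
1: F=-32.29301 v=0.51042
2: F=24.13657 v=-3.70457
3: F=85.61558 v=3.32818

k=0: u−w=40.02700, u+w=-17.68700; √(b/2)=4.15933, √(2b)=8.31865; F=4.15933×40.027=166.48538, v=-17.68700/8.31865=-2.12619
k=1: u−w=-7.76400, u+w=4.24600; √(b/2)=4.15933, √(2b)=8.31865; F=4.15933×(-7.764)=-32.29301, v=4.24600/8.31865=0.51042
k=2: u−w=5.80300, u+w=-30.81700; √(b/2)=4.15933, √(2b)=8.31865; F=4.15933×5.803=24.13657, v=-30.81700/8.31865=-3.70457
k=3: u−w=20.58400, u+w=27.68600; √(b/2)=4.15933, √(2b)=8.31865; F=4.15933×20.584=85.61558, v=27.68600/8.31865=3.32818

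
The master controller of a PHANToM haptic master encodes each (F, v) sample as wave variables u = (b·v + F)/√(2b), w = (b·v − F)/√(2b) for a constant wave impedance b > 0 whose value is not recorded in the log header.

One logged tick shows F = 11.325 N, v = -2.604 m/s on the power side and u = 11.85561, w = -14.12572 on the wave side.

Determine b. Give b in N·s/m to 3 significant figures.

b = 0.38 N·s/m

u + w = -2.27011;  u + w = √(2b)·v, so √(2b) = -2.27011/(-2.604) = 0.87178.
b = (√(2b))²/2 = 0.76000/2 = 0.38000.
(Check via u − w = 2F/√(2b): u − w = 25.98133, 2F/√(2b) = 25.98138.)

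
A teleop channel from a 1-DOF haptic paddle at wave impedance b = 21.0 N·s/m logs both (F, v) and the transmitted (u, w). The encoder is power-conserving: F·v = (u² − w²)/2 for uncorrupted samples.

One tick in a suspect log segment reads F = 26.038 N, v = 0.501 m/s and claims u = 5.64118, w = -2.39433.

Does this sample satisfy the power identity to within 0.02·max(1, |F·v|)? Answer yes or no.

yes

F·v = 26.038×0.501 = 13.0450 W.
(u² − w²)/2 = (31.8229 − 5.7328)/2 = 13.0450 W.
|Δ| = 0.0000;  2% of max(1, |F·v|) = 0.2609.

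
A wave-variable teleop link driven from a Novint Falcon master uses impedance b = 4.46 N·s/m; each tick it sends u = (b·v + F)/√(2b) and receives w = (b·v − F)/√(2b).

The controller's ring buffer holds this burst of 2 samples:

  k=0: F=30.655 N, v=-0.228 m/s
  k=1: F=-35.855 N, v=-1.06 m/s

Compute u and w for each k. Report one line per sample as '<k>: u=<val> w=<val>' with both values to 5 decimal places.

0: u=9.92358 w=-10.60453
1: u=-13.58806 w=10.42222

k=0: b·v=4.46×(-0.228)=-1.01688; √(2b)=2.98664; u=(-1.01688+30.655)/2.98664=9.92358, w=(-1.01688−30.655)/2.98664=-10.60453
k=1: b·v=4.46×(-1.06)=-4.72760; √(2b)=2.98664; u=(-4.72760+(-35.855))/2.98664=-13.58806, w=(-4.72760−(-35.855))/2.98664=10.42222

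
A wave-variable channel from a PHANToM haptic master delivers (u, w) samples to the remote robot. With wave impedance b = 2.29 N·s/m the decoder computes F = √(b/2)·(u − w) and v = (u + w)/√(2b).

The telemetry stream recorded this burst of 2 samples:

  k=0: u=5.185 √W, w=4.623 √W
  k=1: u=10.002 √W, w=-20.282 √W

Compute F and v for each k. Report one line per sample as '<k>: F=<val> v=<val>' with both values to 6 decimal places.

0: F=0.601366 v=4.582977
1: F=32.405295 v=-4.803529

k=0: u−w=0.562000, u+w=9.808000; √(b/2)=1.070047, √(2b)=2.140093; F=1.070047×0.562=0.601366, v=9.808000/2.140093=4.582977
k=1: u−w=30.284000, u+w=-10.280000; √(b/2)=1.070047, √(2b)=2.140093; F=1.070047×30.284=32.405295, v=-10.280000/2.140093=-4.803529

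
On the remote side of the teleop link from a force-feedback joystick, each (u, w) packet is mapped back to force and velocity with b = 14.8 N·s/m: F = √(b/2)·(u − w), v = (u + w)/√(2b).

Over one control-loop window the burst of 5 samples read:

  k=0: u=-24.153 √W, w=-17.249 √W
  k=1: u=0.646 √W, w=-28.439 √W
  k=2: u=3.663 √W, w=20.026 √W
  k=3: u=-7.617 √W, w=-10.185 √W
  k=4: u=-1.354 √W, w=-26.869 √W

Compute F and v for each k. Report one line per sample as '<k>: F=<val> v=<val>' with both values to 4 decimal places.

0: F=-18.7809 v=-7.6098
1: F=79.1198 v=-5.1085
2: F=-44.5122 v=4.3541
3: F=6.9857 v=-3.2721
4: F=69.4083 v=-5.1875

k=0: u−w=-6.9040, u+w=-41.4020; √(b/2)=2.7203, √(2b)=5.4406; F=2.7203×(-6.904)=-18.7809, v=-41.4020/5.4406=-7.6098
k=1: u−w=29.0850, u+w=-27.7930; √(b/2)=2.7203, √(2b)=5.4406; F=2.7203×29.085=79.1198, v=-27.7930/5.4406=-5.1085
k=2: u−w=-16.3630, u+w=23.6890; √(b/2)=2.7203, √(2b)=5.4406; F=2.7203×(-16.363)=-44.5122, v=23.6890/5.4406=4.3541
k=3: u−w=2.5680, u+w=-17.8020; √(b/2)=2.7203, √(2b)=5.4406; F=2.7203×2.568=6.9857, v=-17.8020/5.4406=-3.2721
k=4: u−w=25.5150, u+w=-28.2230; √(b/2)=2.7203, √(2b)=5.4406; F=2.7203×25.515=69.4083, v=-28.2230/5.4406=-5.1875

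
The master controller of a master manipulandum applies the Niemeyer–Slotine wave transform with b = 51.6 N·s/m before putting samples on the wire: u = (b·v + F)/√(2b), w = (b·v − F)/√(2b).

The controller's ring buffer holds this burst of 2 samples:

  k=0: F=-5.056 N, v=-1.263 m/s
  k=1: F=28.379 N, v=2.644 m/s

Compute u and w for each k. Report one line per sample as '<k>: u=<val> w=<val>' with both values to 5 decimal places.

k=0: b·v=51.6×(-1.263)=-65.17080; √(2b)=10.15874; u=(-65.17080+(-5.056))/10.15874=-6.91294, w=(-65.17080−(-5.056))/10.15874=-5.91754
k=1: b·v=51.6×2.644=136.43040; √(2b)=10.15874; u=(136.43040+28.379)/10.15874=16.22341, w=(136.43040−28.379)/10.15874=10.63630

0: u=-6.91294 w=-5.91754
1: u=16.22341 w=10.63630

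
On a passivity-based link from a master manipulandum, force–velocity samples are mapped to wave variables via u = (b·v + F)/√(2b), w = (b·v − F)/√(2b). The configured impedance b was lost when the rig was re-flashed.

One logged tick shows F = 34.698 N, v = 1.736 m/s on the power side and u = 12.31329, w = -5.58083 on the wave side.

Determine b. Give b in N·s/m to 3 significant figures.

b = 7.52 N·s/m

u + w = 6.7325;  u + w = √(2b)·v, so √(2b) = 6.7325/1.736 = 3.8781.
b = (√(2b))²/2 = 15.0400/2 = 7.5200.
(Check via u − w = 2F/√(2b): u − w = 17.8941, 2F/√(2b) = 17.8941.)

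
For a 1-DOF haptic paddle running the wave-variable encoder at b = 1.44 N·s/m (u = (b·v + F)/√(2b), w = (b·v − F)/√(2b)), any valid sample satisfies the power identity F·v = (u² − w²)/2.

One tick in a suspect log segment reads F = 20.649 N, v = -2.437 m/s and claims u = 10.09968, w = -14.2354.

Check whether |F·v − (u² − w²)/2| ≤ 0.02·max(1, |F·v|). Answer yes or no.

yes

F·v = 20.649×(-2.437) = -50.32161 W.
(u² − w²)/2 = (102.00354 − 202.64661)/2 = -50.32154 W.
|Δ| = 0.00007;  2% of max(1, |F·v|) = 1.00643.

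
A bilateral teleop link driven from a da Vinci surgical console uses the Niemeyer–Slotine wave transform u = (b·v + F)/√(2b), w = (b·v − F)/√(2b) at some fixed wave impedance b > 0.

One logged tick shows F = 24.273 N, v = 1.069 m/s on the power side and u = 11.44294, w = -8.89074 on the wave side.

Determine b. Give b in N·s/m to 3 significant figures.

u + w = 2.5522;  u + w = √(2b)·v, so √(2b) = 2.5522/1.069 = 2.3875.
b = (√(2b))²/2 = 5.7000/2 = 2.8500.
(Check via u − w = 2F/√(2b): u − w = 20.3337, 2F/√(2b) = 20.3337.)

b = 2.85 N·s/m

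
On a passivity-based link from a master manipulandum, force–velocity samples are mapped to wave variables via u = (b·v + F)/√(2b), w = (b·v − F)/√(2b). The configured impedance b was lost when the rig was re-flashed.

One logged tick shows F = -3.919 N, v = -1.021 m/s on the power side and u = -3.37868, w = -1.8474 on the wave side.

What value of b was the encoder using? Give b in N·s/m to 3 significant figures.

u + w = -5.22608;  u + w = √(2b)·v, so √(2b) = -5.22608/(-1.021) = 5.11859.
b = (√(2b))²/2 = 26.19996/2 = 13.09998.
(Check via u − w = 2F/√(2b): u − w = -1.53128, 2F/√(2b) = -1.53128.)

b = 13.1 N·s/m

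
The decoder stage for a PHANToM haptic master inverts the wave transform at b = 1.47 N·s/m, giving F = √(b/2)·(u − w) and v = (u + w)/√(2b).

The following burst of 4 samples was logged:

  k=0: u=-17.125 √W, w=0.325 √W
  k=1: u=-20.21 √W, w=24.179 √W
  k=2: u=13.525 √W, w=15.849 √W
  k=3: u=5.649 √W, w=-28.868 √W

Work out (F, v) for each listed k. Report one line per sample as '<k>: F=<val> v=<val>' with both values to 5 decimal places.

0: F=-14.96026 v=-9.79796
1: F=-38.05564 v=2.31477
2: F=-1.99241 v=17.13126
3: F=29.59216 v=-13.54160

k=0: u−w=-17.45000, u+w=-16.80000; √(b/2)=0.85732, √(2b)=1.71464; F=0.85732×(-17.45)=-14.96026, v=-16.80000/1.71464=-9.79796
k=1: u−w=-44.38900, u+w=3.96900; √(b/2)=0.85732, √(2b)=1.71464; F=0.85732×(-44.389)=-38.05564, v=3.96900/1.71464=2.31477
k=2: u−w=-2.32400, u+w=29.37400; √(b/2)=0.85732, √(2b)=1.71464; F=0.85732×(-2.324)=-1.99241, v=29.37400/1.71464=17.13126
k=3: u−w=34.51700, u+w=-23.21900; √(b/2)=0.85732, √(2b)=1.71464; F=0.85732×34.517=29.59216, v=-23.21900/1.71464=-13.54160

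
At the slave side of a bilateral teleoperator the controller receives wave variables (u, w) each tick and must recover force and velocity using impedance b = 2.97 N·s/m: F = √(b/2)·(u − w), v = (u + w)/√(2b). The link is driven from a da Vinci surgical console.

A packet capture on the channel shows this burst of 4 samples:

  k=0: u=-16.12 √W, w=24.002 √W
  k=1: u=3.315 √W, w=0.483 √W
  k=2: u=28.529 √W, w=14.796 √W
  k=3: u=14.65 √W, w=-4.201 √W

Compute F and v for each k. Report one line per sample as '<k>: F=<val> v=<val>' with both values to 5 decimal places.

k=0: u−w=-40.12200, u+w=7.88200; √(b/2)=1.21861, √(2b)=2.43721; F=1.21861×(-40.122)=-48.89290, v=7.88200/2.43721=3.23402
k=1: u−w=2.83200, u+w=3.79800; √(b/2)=1.21861, √(2b)=2.43721; F=1.21861×2.832=3.45109, v=3.79800/2.43721=1.55834
k=2: u−w=13.73300, u+w=43.32500; √(b/2)=1.21861, √(2b)=2.43721; F=1.21861×13.733=16.73511, v=43.32500/2.43721=17.77646
k=3: u−w=18.85100, u+w=10.44900; √(b/2)=1.21861, √(2b)=2.43721; F=1.21861×18.851=22.97194, v=10.44900/2.43721=4.28728

0: F=-48.89290 v=3.23402
1: F=3.45109 v=1.55834
2: F=16.73511 v=17.77646
3: F=22.97194 v=4.28728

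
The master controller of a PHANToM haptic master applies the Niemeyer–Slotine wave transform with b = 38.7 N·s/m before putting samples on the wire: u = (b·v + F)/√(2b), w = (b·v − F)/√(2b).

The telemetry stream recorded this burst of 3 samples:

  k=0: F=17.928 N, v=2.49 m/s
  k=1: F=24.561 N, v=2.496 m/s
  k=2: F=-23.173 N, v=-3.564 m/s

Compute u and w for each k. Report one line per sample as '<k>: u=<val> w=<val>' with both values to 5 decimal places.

k=0: b·v=38.7×2.49=96.36300; √(2b)=8.79773; u=(96.36300+17.928)/8.79773=12.99097, w=(96.36300−17.928)/8.79773=8.91537
k=1: b·v=38.7×2.496=96.59520; √(2b)=8.79773; u=(96.59520+24.561)/8.79773=13.77131, w=(96.59520−24.561)/8.79773=8.18782
k=2: b·v=38.7×(-3.564)=-137.92680; √(2b)=8.79773; u=(-137.92680+(-23.173))/8.79773=-18.31153, w=(-137.92680−(-23.173))/8.79773=-13.04357

0: u=12.99097 w=8.91537
1: u=13.77131 w=8.18782
2: u=-18.31153 w=-13.04357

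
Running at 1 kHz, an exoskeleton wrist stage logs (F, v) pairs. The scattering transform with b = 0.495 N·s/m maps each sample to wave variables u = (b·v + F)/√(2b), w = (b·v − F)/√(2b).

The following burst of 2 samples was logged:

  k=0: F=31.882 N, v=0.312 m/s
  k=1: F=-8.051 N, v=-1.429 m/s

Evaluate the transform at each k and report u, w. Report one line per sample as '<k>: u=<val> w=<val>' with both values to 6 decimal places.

k=0: b·v=0.495×0.312=0.154440; √(2b)=0.994987; u=(0.154440+31.882)/0.994987=32.197834, w=(0.154440−31.882)/0.994987=-31.887398
k=1: b·v=0.495×(-1.429)=-0.707355; √(2b)=0.994987; u=(-0.707355+(-8.051))/0.994987=-8.802478, w=(-0.707355−(-8.051))/0.994987=7.380641

0: u=32.197834 w=-31.887398
1: u=-8.802478 w=7.380641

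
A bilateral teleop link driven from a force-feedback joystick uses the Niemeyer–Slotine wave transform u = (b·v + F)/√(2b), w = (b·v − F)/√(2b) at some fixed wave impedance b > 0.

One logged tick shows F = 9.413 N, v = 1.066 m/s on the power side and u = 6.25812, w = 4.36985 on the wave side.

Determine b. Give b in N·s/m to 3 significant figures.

u + w = 10.62797;  u + w = √(2b)·v, so √(2b) = 10.62797/1.066 = 9.96995.
b = (√(2b))²/2 = 99.39996/2 = 49.69998.
(Check via u − w = 2F/√(2b): u − w = 1.88827, 2F/√(2b) = 1.88827.)

b = 49.7 N·s/m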